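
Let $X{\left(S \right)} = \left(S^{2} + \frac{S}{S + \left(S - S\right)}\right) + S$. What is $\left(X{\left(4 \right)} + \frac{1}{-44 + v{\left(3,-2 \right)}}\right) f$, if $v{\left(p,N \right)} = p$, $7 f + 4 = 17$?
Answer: $\frac{11180}{287} \approx 38.955$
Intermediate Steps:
$f = \frac{13}{7}$ ($f = - \frac{4}{7} + \frac{1}{7} \cdot 17 = - \frac{4}{7} + \frac{17}{7} = \frac{13}{7} \approx 1.8571$)
$X{\left(S \right)} = 1 + S + S^{2}$ ($X{\left(S \right)} = \left(S^{2} + \frac{S}{S + 0}\right) + S = \left(S^{2} + \frac{S}{S}\right) + S = \left(S^{2} + 1\right) + S = \left(1 + S^{2}\right) + S = 1 + S + S^{2}$)
$\left(X{\left(4 \right)} + \frac{1}{-44 + v{\left(3,-2 \right)}}\right) f = \left(\left(1 + 4 + 4^{2}\right) + \frac{1}{-44 + 3}\right) \frac{13}{7} = \left(\left(1 + 4 + 16\right) + \frac{1}{-41}\right) \frac{13}{7} = \left(21 - \frac{1}{41}\right) \frac{13}{7} = \frac{860}{41} \cdot \frac{13}{7} = \frac{11180}{287}$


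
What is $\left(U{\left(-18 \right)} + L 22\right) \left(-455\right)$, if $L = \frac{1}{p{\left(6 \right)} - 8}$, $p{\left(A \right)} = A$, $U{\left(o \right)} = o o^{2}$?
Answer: $2658565$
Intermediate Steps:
$U{\left(o \right)} = o^{3}$
$L = - \frac{1}{2}$ ($L = \frac{1}{6 - 8} = \frac{1}{-2} = - \frac{1}{2} \approx -0.5$)
$\left(U{\left(-18 \right)} + L 22\right) \left(-455\right) = \left(\left(-18\right)^{3} - 11\right) \left(-455\right) = \left(-5832 - 11\right) \left(-455\right) = \left(-5843\right) \left(-455\right) = 2658565$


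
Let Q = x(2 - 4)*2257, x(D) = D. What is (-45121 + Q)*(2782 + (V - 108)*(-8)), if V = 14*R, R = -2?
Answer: -192087450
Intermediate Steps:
V = -28 (V = 14*(-2) = -28)
Q = -4514 (Q = (2 - 4)*2257 = -2*2257 = -4514)
(-45121 + Q)*(2782 + (V - 108)*(-8)) = (-45121 - 4514)*(2782 + (-28 - 108)*(-8)) = -49635*(2782 - 136*(-8)) = -49635*(2782 + 1088) = -49635*3870 = -192087450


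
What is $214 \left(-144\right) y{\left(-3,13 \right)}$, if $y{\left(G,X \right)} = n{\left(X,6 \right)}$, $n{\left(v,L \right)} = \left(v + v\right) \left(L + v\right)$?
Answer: $-15223104$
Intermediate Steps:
$n{\left(v,L \right)} = 2 v \left(L + v\right)$
$y{\left(G,X \right)} = 2 X \left(6 + X\right)$
$214 \left(-144\right) y{\left(-3,13 \right)} = 214 \left(-144\right) 2 \cdot 13 \left(6 + 13\right) = - 30816 \cdot 2 \cdot 13 \cdot 19 = \left(-30816\right) 494 = -15223104$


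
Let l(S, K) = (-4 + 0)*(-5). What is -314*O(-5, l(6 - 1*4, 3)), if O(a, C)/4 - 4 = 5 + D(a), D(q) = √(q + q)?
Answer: -11304 - 1256*I*√10 ≈ -11304.0 - 3971.8*I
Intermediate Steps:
l(S, K) = 20 (l(S, K) = -4*(-5) = 20)
D(q) = √2*√q (D(q) = √(2*q) = √2*√q)
O(a, C) = 36 + 4*√2*√a (O(a, C) = 16 + 4*(5 + √2*√a) = 16 + (20 + 4*√2*√a) = 36 + 4*√2*√a)
-314*O(-5, l(6 - 1*4, 3)) = -314*(36 + 4*√2*√(-5)) = -314*(36 + 4*√2*(I*√5)) = -314*(36 + 4*I*√10) = -11304 - 1256*I*√10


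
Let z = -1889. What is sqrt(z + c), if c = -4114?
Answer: 3*I*sqrt(667) ≈ 77.479*I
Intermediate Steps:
sqrt(z + c) = sqrt(-1889 - 4114) = sqrt(-6003) = 3*I*sqrt(667)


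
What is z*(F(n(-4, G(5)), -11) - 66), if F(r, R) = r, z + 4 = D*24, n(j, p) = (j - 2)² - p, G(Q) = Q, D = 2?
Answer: -1540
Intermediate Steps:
n(j, p) = (-2 + j)² - p
z = 44 (z = -4 + 2*24 = -4 + 48 = 44)
z*(F(n(-4, G(5)), -11) - 66) = 44*(((-2 - 4)² - 1*5) - 66) = 44*(((-6)² - 5) - 66) = 44*((36 - 5) - 66) = 44*(31 - 66) = 44*(-35) = -1540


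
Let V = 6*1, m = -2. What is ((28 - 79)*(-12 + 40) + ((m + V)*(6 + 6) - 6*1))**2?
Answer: 1920996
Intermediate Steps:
V = 6
((28 - 79)*(-12 + 40) + ((m + V)*(6 + 6) - 6*1))**2 = ((28 - 79)*(-12 + 40) + ((-2 + 6)*(6 + 6) - 6*1))**2 = (-51*28 + (4*12 - 6))**2 = (-1428 + (48 - 6))**2 = (-1428 + 42)**2 = (-1386)**2 = 1920996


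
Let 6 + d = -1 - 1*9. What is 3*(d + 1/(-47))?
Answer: -2259/47 ≈ -48.064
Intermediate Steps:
d = -16 (d = -6 + (-1 - 1*9) = -6 + (-1 - 9) = -6 - 10 = -16)
3*(d + 1/(-47)) = 3*(-16 + 1/(-47)) = 3*(-16 - 1/47) = 3*(-753/47) = -2259/47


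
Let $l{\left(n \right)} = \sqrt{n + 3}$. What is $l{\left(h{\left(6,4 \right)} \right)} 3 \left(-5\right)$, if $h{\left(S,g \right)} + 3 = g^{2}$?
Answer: $-60$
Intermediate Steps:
$h{\left(S,g \right)} = -3 + g^{2}$
$l{\left(n \right)} = \sqrt{3 + n}$
$l{\left(h{\left(6,4 \right)} \right)} 3 \left(-5\right) = \sqrt{3 - \left(3 - 4^{2}\right)} 3 \left(-5\right) = \sqrt{3 + \left(-3 + 16\right)} 3 \left(-5\right) = \sqrt{3 + 13} \cdot 3 \left(-5\right) = \sqrt{16} \cdot 3 \left(-5\right) = 4 \cdot 3 \left(-5\right) = 12 \left(-5\right) = -60$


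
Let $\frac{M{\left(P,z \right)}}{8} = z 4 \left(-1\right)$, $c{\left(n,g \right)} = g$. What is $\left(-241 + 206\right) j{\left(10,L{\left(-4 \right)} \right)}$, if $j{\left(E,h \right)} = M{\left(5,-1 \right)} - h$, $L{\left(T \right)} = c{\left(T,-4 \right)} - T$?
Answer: $-1120$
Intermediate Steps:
$M{\left(P,z \right)} = - 32 z$ ($M{\left(P,z \right)} = 8 z 4 \left(-1\right) = 8 \cdot 4 z \left(-1\right) = 8 \left(- 4 z\right) = - 32 z$)
$L{\left(T \right)} = -4 - T$
$j{\left(E,h \right)} = 32 - h$ ($j{\left(E,h \right)} = \left(-32\right) \left(-1\right) - h = 32 - h$)
$\left(-241 + 206\right) j{\left(10,L{\left(-4 \right)} \right)} = \left(-241 + 206\right) \left(32 - \left(-4 - -4\right)\right) = - 35 \left(32 - \left(-4 + 4\right)\right) = - 35 \left(32 - 0\right) = - 35 \left(32 + 0\right) = \left(-35\right) 32 = -1120$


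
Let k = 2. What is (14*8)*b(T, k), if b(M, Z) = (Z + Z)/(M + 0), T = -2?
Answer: -224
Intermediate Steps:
b(M, Z) = 2*Z/M (b(M, Z) = (2*Z)/M = 2*Z/M)
(14*8)*b(T, k) = (14*8)*(2*2/(-2)) = 112*(2*2*(-½)) = 112*(-2) = -224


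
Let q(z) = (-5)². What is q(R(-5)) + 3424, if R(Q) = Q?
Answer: 3449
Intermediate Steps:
q(z) = 25
q(R(-5)) + 3424 = 25 + 3424 = 3449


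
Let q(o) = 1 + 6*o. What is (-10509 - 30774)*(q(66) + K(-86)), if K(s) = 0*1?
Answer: -16389351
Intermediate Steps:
K(s) = 0
(-10509 - 30774)*(q(66) + K(-86)) = (-10509 - 30774)*((1 + 6*66) + 0) = -41283*((1 + 396) + 0) = -41283*(397 + 0) = -41283*397 = -16389351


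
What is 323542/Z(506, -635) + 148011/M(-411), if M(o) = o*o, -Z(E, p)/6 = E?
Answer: -3011315377/28491342 ≈ -105.69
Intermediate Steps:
Z(E, p) = -6*E
M(o) = o²
323542/Z(506, -635) + 148011/M(-411) = 323542/((-6*506)) + 148011/((-411)²) = 323542/(-3036) + 148011/168921 = 323542*(-1/3036) + 148011*(1/168921) = -161771/1518 + 49337/56307 = -3011315377/28491342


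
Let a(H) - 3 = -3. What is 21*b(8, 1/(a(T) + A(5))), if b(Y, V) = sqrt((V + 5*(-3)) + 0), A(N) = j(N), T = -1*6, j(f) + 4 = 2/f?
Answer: 35*I*sqrt(22)/2 ≈ 82.082*I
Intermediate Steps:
j(f) = -4 + 2/f
T = -6
a(H) = 0 (a(H) = 3 - 3 = 0)
A(N) = -4 + 2/N
b(Y, V) = sqrt(-15 + V) (b(Y, V) = sqrt((V - 15) + 0) = sqrt((-15 + V) + 0) = sqrt(-15 + V))
21*b(8, 1/(a(T) + A(5))) = 21*sqrt(-15 + 1/(0 + (-4 + 2/5))) = 21*sqrt(-15 + 1/(0 - 18/5)) = 21*sqrt(-15 + 1/(-18/5)) = 21*sqrt(-15 - 5/18) = 21*sqrt(-275/18) = 21*(5*I*sqrt(22)/6) = 35*I*sqrt(22)/2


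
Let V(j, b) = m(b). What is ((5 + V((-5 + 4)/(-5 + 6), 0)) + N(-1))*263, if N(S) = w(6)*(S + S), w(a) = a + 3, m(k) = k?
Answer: -3419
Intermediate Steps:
V(j, b) = b
w(a) = 3 + a
N(S) = 18*S (N(S) = (3 + 6)*(S + S) = 9*(2*S) = 18*S)
((5 + V((-5 + 4)/(-5 + 6), 0)) + N(-1))*263 = ((5 + 0) + 18*(-1))*263 = (5 - 18)*263 = -13*263 = -3419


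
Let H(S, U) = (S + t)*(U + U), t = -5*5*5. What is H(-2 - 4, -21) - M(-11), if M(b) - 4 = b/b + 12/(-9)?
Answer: 16495/3 ≈ 5498.3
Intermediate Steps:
t = -125 (t = -25*5 = -125)
M(b) = 11/3 (M(b) = 4 + (b/b + 12/(-9)) = 4 + (1 + 12*(-⅑)) = 4 + (1 - 4/3) = 4 - ⅓ = 11/3)
H(S, U) = 2*U*(-125 + S) (H(S, U) = (S - 125)*(U + U) = (-125 + S)*(2*U) = 2*U*(-125 + S))
H(-2 - 4, -21) - M(-11) = 2*(-21)*(-125 + (-2 - 4)) - 1*11/3 = 2*(-21)*(-125 - 6) - 11/3 = 2*(-21)*(-131) - 11/3 = 5502 - 11/3 = 16495/3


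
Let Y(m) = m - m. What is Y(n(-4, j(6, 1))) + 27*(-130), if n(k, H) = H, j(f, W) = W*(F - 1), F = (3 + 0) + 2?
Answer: -3510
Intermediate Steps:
F = 5 (F = 3 + 2 = 5)
j(f, W) = 4*W (j(f, W) = W*(5 - 1) = W*4 = 4*W)
Y(m) = 0
Y(n(-4, j(6, 1))) + 27*(-130) = 0 + 27*(-130) = 0 - 3510 = -3510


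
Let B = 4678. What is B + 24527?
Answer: 29205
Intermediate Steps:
B + 24527 = 4678 + 24527 = 29205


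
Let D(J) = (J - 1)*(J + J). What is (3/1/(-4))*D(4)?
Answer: -288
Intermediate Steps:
D(J) = 2*J*(-1 + J) (D(J) = (-1 + J)*(2*J) = 2*J*(-1 + J))
(3/1/(-4))*D(4) = (3/1/(-4))*(2*4*(-1 + 4)) = (3/(-¼))*(2*4*3) = -4*3*24 = -12*24 = -288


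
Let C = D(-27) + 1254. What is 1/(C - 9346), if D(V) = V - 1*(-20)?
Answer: -1/8099 ≈ -0.00012347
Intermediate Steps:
D(V) = 20 + V (D(V) = V + 20 = 20 + V)
C = 1247 (C = (20 - 27) + 1254 = -7 + 1254 = 1247)
1/(C - 9346) = 1/(1247 - 9346) = 1/(-8099) = -1/8099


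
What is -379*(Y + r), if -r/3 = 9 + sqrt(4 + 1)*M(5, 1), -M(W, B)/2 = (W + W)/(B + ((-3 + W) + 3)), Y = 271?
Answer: -92476 - 3790*sqrt(5) ≈ -1.0095e+5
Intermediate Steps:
M(W, B) = -4*W/(B + W) (M(W, B) = -2*(W + W)/(B + ((-3 + W) + 3)) = -2*2*W/(B + W) = -4*W/(B + W))
r = -27 + 10*sqrt(5) (r = -3*(9 + sqrt(4 + 1)*(-4*5/(1 + 5))) = -3*(9 + sqrt(5)*(-4*5/6)) = -3*(9 + sqrt(5)*(-4*5*1/6)) = -3*(9 + sqrt(5)*(-10/3)) = -3*(9 - 10*sqrt(5)/3) = -27 + 10*sqrt(5) ≈ -4.6393)
-379*(Y + r) = -379*(271 + (-27 + 10*sqrt(5))) = -379*(244 + 10*sqrt(5)) = -92476 - 3790*sqrt(5)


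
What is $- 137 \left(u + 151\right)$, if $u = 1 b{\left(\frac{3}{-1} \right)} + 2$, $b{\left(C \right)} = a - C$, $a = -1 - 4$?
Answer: $-20687$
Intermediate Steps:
$a = -5$ ($a = -1 - 4 = -5$)
$b{\left(C \right)} = -5 - C$
$u = 0$ ($u = 1 \left(-5 - \frac{3}{-1}\right) + 2 = 1 \left(-5 - 3 \left(-1\right)\right) + 2 = 1 \left(-5 - -3\right) + 2 = 1 \left(-5 + 3\right) + 2 = 1 \left(-2\right) + 2 = -2 + 2 = 0$)
$- 137 \left(u + 151\right) = - 137 \left(0 + 151\right) = \left(-137\right) 151 = -20687$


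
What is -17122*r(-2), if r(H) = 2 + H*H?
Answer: -102732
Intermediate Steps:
r(H) = 2 + H**2
-17122*r(-2) = -17122*(2 + (-2)**2) = -17122*(2 + 4) = -17122*6 = -102732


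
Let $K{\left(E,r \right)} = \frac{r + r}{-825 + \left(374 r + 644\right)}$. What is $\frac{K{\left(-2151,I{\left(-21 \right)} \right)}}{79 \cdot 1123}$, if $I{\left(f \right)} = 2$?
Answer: $\frac{4}{50302539} \approx 7.9519 \cdot 10^{-8}$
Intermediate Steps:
$K{\left(E,r \right)} = \frac{2 r}{-181 + 374 r}$ ($K{\left(E,r \right)} = \frac{2 r}{-825 + \left(644 + 374 r\right)} = \frac{2 r}{-181 + 374 r}$)
$\frac{K{\left(-2151,I{\left(-21 \right)} \right)}}{79 \cdot 1123} = \frac{2 \cdot 2 \frac{1}{-181 + 374 \cdot 2}}{79 \cdot 1123} = \frac{2 \cdot 2 \frac{1}{-181 + 748}}{88717} = 2 \cdot 2 \cdot \frac{1}{567} \cdot \frac{1}{88717} = \frac{4}{567} \cdot \frac{1}{88717} = \frac{4}{50302539}$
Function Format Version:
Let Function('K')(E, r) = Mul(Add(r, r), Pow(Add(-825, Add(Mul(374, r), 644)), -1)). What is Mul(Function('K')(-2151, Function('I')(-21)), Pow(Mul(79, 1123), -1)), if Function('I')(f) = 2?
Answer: Rational(4, 50302539) ≈ 7.9519e-8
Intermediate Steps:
Function('K')(E, r) = Mul(2, r, Pow(Add(-181, Mul(374, r)), -1)) (Function('K')(E, r) = Mul(Mul(2, r), Pow(Add(-825, Add(644, Mul(374, r))), -1)) = Mul(Mul(2, r), Pow(Add(-181, Mul(374, r)), -1)) = Mul(2, r, Pow(Add(-181, Mul(374, r)), -1)))
Mul(Function('K')(-2151, Function('I')(-21)), Pow(Mul(79, 1123), -1)) = Mul(Mul(2, 2, Pow(Add(-181, Mul(374, 2)), -1)), Pow(Mul(79, 1123), -1)) = Mul(Mul(2, 2, Pow(Add(-181, 748), -1)), Pow(88717, -1)) = Mul(Mul(2, 2, Pow(567, -1)), Rational(1, 88717)) = Mul(Mul(2, 2, Rational(1, 567)), Rational(1, 88717)) = Mul(Rational(4, 567), Rational(1, 88717)) = Rational(4, 50302539)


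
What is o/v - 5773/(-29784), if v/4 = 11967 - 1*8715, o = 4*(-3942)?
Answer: -8219561/8071464 ≈ -1.0183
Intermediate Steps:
o = -15768
v = 13008 (v = 4*(11967 - 1*8715) = 4*(11967 - 8715) = 4*3252 = 13008)
o/v - 5773/(-29784) = -15768/13008 - 5773/(-29784) = -15768*1/13008 - 5773*(-1/29784) = -657/542 + 5773/29784 = -8219561/8071464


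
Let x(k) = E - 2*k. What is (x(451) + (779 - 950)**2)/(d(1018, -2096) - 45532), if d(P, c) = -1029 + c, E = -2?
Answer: -28337/48657 ≈ -0.58238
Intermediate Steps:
x(k) = -2 - 2*k
(x(451) + (779 - 950)**2)/(d(1018, -2096) - 45532) = ((-2 - 2*451) + (779 - 950)**2)/((-1029 - 2096) - 45532) = ((-2 - 902) + (-171)**2)/(-3125 - 45532) = (-904 + 29241)/(-48657) = 28337*(-1/48657) = -28337/48657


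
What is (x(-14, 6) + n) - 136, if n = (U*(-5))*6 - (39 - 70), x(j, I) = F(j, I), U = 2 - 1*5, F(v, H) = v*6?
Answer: -99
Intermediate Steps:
F(v, H) = 6*v
U = -3 (U = 2 - 5 = -3)
x(j, I) = 6*j
n = 121 (n = -3*(-5)*6 - (39 - 70) = 15*6 - 1*(-31) = 90 + 31 = 121)
(x(-14, 6) + n) - 136 = (6*(-14) + 121) - 136 = (-84 + 121) - 136 = 37 - 136 = -99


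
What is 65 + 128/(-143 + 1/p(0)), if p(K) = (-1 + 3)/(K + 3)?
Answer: 18139/283 ≈ 64.095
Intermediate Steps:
p(K) = 2/(3 + K)
65 + 128/(-143 + 1/p(0)) = 65 + 128/(-143 + 1/(2/(3 + 0))) = 65 + 128/(-143 + 1/(2/3)) = 65 + 128/(-143 + 1/(2*(⅓))) = 65 + 128/(-143 + 1/(⅔)) = 65 + 128/(-143 + 3/2) = 65 + 128/(-283/2) = 65 - 2/283*128 = 65 - 256/283 = 18139/283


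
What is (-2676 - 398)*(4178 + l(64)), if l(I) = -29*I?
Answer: -7137828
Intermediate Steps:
(-2676 - 398)*(4178 + l(64)) = (-2676 - 398)*(4178 - 29*64) = -3074*(4178 - 1856) = -3074*2322 = -7137828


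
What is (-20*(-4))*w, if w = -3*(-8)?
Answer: 1920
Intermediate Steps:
w = 24
(-20*(-4))*w = -20*(-4)*24 = 80*24 = 1920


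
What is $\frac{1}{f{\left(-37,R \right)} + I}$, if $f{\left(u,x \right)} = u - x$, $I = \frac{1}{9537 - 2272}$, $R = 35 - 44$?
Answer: $- \frac{7265}{203419} \approx -0.035714$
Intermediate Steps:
$R = -9$ ($R = 35 - 44 = -9$)
$I = \frac{1}{7265} \approx 0.00013765$
$\frac{1}{f{\left(-37,R \right)} + I} = \frac{1}{\left(-37 - -9\right) + \frac{1}{7265}} = \frac{1}{\left(-37 + 9\right) + \frac{1}{7265}} = \frac{1}{-28 + \frac{1}{7265}} = \frac{1}{- \frac{203419}{7265}} = - \frac{7265}{203419}$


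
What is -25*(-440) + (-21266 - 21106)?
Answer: -31372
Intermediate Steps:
-25*(-440) + (-21266 - 21106) = 11000 - 42372 = -31372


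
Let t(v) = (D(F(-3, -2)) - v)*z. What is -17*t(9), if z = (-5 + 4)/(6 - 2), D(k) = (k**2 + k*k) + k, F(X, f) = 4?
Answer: 459/4 ≈ 114.75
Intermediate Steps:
D(k) = k + 2*k**2 (D(k) = (k**2 + k**2) + k = 2*k**2 + k = k + 2*k**2)
z = -1/4 ≈ -0.25000
t(v) = -9 + v/4 (t(v) = (4*(1 + 2*4) - v)*(-1/4) = (4*(1 + 8) - v)*(-1/4) = (4*9 - v)*(-1/4) = (36 - v)*(-1/4) = -9 + v/4)
-17*t(9) = -17*(-9 + (1/4)*9) = -17*(-9 + 9/4) = -17*(-27/4) = 459/4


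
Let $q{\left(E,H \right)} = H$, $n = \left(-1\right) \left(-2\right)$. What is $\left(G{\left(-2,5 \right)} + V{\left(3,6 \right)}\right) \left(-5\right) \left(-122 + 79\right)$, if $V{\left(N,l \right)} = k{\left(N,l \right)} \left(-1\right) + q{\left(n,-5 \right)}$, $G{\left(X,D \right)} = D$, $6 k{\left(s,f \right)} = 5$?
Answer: $- \frac{1075}{6} \approx -179.17$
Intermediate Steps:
$k{\left(s,f \right)} = \frac{5}{6}$ ($k{\left(s,f \right)} = \frac{1}{6} \cdot 5 = \frac{5}{6}$)
$n = 2$
$V{\left(N,l \right)} = - \frac{35}{6}$ ($V{\left(N,l \right)} = \frac{5}{6} \left(-1\right) - 5 = - \frac{5}{6} - 5 = - \frac{35}{6}$)
$\left(G{\left(-2,5 \right)} + V{\left(3,6 \right)}\right) \left(-5\right) \left(-122 + 79\right) = \left(5 - \frac{35}{6}\right) \left(-5\right) \left(-122 + 79\right) = \left(- \frac{5}{6}\right) \left(-5\right) \left(-43\right) = \frac{25}{6} \left(-43\right) = - \frac{1075}{6}$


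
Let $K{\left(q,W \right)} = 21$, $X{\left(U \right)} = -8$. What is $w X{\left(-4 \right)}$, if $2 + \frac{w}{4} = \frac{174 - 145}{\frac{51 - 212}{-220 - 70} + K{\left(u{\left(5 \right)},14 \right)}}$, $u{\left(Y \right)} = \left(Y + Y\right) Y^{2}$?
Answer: $\frac{130944}{6251} \approx 20.948$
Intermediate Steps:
$u{\left(Y \right)} = 2 Y^{3}$ ($u{\left(Y \right)} = 2 Y Y^{2} = 2 Y^{3}$)
$w = - \frac{16368}{6251}$ ($w = -8 + 4 \frac{174 - 145}{\frac{51 - 212}{-220 - 70} + 21} = -8 + 4 \frac{29}{- \frac{161}{-290} + 21} = -8 + 4 \frac{29}{\left(-161\right) \left(- \frac{1}{290}\right) + 21} = -8 + 4 \frac{29}{\frac{161}{290} + 21} = -8 + 4 \frac{29}{\frac{6251}{290}} = -8 + 4 \cdot 29 \cdot \frac{290}{6251} = -8 + 4 \cdot \frac{8410}{6251} = -8 + \frac{33640}{6251} = - \frac{16368}{6251} \approx -2.6185$)
$w X{\left(-4 \right)} = \left(- \frac{16368}{6251}\right) \left(-8\right) = \frac{130944}{6251}$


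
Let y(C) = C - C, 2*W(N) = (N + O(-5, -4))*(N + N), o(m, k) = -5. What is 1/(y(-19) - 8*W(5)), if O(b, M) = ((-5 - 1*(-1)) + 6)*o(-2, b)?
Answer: 1/200 ≈ 0.0050000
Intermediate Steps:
O(b, M) = -10 (O(b, M) = ((-5 - 1*(-1)) + 6)*(-5) = ((-5 + 1) + 6)*(-5) = (-4 + 6)*(-5) = 2*(-5) = -10)
W(N) = N*(-10 + N) (W(N) = ((N - 10)*(N + N))/2 = ((-10 + N)*(2*N))/2 = (2*N*(-10 + N))/2 = N*(-10 + N))
y(C) = 0
1/(y(-19) - 8*W(5)) = 1/(0 - 40*(-10 + 5)) = 1/(0 - 40*(-5)) = 1/(0 - 8*(-25)) = 1/(0 + 200) = 1/200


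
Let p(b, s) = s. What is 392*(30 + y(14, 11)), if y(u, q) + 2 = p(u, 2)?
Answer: 11760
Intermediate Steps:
y(u, q) = 0 (y(u, q) = -2 + 2 = 0)
392*(30 + y(14, 11)) = 392*(30 + 0) = 392*30 = 11760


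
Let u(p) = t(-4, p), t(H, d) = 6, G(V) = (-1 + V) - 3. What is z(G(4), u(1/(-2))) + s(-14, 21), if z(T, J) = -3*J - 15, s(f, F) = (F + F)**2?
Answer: 1731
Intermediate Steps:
G(V) = -4 + V
s(f, F) = 4*F**2 (s(f, F) = (2*F)**2 = 4*F**2)
u(p) = 6
z(T, J) = -15 - 3*J
z(G(4), u(1/(-2))) + s(-14, 21) = (-15 - 3*6) + 4*21**2 = (-15 - 18) + 4*441 = -33 + 1764 = 1731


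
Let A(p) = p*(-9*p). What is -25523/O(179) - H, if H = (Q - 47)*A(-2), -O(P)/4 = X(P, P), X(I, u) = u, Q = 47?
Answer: 25523/716 ≈ 35.647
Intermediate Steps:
O(P) = -4*P
A(p) = -9*p**2
H = 0 (H = (47 - 47)*(-9*(-2)**2) = 0*(-9*4) = 0*(-36) = 0)
-25523/O(179) - H = -25523/((-4*179)) - 1*0 = -25523/(-716) + 0 = -25523*(-1/716) + 0 = 25523/716 + 0 = 25523/716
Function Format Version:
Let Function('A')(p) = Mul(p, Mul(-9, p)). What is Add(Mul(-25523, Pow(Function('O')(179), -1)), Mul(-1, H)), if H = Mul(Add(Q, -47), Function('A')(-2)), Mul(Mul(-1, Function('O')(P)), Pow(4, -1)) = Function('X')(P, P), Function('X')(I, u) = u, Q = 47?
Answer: Rational(25523, 716) ≈ 35.647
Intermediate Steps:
Function('O')(P) = Mul(-4, P)
Function('A')(p) = Mul(-9, Pow(p, 2))
H = 0 (H = Mul(Add(47, -47), Mul(-9, Pow(-2, 2))) = Mul(0, Mul(-9, 4)) = Mul(0, -36) = 0)
Add(Mul(-25523, Pow(Function('O')(179), -1)), Mul(-1, H)) = Add(Mul(-25523, Pow(Mul(-4, 179), -1)), Mul(-1, 0)) = Add(Mul(-25523, Pow(-716, -1)), 0) = Add(Mul(-25523, Rational(-1, 716)), 0) = Add(Rational(25523, 716), 0) = Rational(25523, 716)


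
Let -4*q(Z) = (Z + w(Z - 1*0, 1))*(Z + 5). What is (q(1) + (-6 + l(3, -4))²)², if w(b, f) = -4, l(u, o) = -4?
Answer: 43681/4 ≈ 10920.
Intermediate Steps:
q(Z) = -(-4 + Z)*(5 + Z)/4 (q(Z) = -(Z - 4)*(Z + 5)/4 = -(-4 + Z)*(5 + Z)/4)
(q(1) + (-6 + l(3, -4))²)² = ((5 - ¼*1 - ¼*1²) + (-6 - 4)²)² = ((5 - ¼ - ¼*1) + (-10)²)² = ((5 - ¼ - ¼) + 100)² = (9/2 + 100)² = (209/2)² = 43681/4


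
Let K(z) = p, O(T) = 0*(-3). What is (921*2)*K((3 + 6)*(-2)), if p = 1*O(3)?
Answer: 0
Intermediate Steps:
O(T) = 0
p = 0 (p = 1*0 = 0)
K(z) = 0
(921*2)*K((3 + 6)*(-2)) = (921*2)*0 = 1842*0 = 0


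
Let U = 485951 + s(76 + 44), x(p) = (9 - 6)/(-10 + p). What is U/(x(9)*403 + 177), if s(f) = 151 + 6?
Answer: -40509/86 ≈ -471.03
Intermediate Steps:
x(p) = 3/(-10 + p)
s(f) = 157
U = 486108 (U = 485951 + 157 = 486108)
U/(x(9)*403 + 177) = 486108/((3/(-10 + 9))*403 + 177) = 486108/((3/(-1))*403 + 177) = 486108/((3*(-1))*403 + 177) = 486108/(-3*403 + 177) = 486108/(-1209 + 177) = 486108/(-1032) = 486108*(-1/1032) = -40509/86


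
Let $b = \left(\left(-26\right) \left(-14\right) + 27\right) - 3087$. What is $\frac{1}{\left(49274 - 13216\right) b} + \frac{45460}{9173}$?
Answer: $\frac{4419274240107}{891729051664} \approx 4.9558$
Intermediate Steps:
$b = -2696$ ($b = \left(364 + 27\right) - 3087 = 391 - 3087 = -2696$)
$\frac{1}{\left(49274 - 13216\right) b} + \frac{45460}{9173} = \frac{1}{\left(49274 - 13216\right) \left(-2696\right)} + \frac{45460}{9173} = \frac{1}{36058} \left(- \frac{1}{2696}\right) + 45460 \cdot \frac{1}{9173} = \frac{1}{36058} \left(- \frac{1}{2696}\right) + \frac{45460}{9173} = - \frac{1}{97212368} + \frac{45460}{9173} = \frac{4419274240107}{891729051664}$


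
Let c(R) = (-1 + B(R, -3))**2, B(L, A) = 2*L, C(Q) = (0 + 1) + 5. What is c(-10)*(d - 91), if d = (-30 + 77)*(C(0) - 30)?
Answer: -537579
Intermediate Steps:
C(Q) = 6 (C(Q) = 1 + 5 = 6)
c(R) = (-1 + 2*R)**2
d = -1128 (d = (-30 + 77)*(6 - 30) = 47*(-24) = -1128)
c(-10)*(d - 91) = (-1 + 2*(-10))**2*(-1128 - 91) = (-1 - 20)**2*(-1219) = (-21)**2*(-1219) = 441*(-1219) = -537579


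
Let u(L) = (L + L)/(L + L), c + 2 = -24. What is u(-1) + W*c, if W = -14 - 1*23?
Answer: 963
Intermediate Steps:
c = -26 (c = -2 - 24 = -26)
W = -37 (W = -14 - 23 = -37)
u(L) = 1 (u(L) = (2*L)/((2*L)) = (2*L)*(1/(2*L)) = 1)
u(-1) + W*c = 1 - 37*(-26) = 1 + 962 = 963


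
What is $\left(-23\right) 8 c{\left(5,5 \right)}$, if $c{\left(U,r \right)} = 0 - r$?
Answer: $920$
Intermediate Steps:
$c{\left(U,r \right)} = - r$
$\left(-23\right) 8 c{\left(5,5 \right)} = \left(-23\right) 8 \left(\left(-1\right) 5\right) = \left(-184\right) \left(-5\right) = 920$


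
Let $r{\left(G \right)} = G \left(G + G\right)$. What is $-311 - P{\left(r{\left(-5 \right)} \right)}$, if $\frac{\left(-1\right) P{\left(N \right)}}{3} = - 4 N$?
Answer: $-911$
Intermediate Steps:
$r{\left(G \right)} = 2 G^{2}$ ($r{\left(G \right)} = G 2 G = 2 G^{2}$)
$P{\left(N \right)} = 12 N$ ($P{\left(N \right)} = - 3 \left(- 4 N\right) = 12 N$)
$-311 - P{\left(r{\left(-5 \right)} \right)} = -311 - 12 \cdot 2 \left(-5\right)^{2} = -311 - 12 \cdot 2 \cdot 25 = -311 - 12 \cdot 50 = -311 - 600 = -911$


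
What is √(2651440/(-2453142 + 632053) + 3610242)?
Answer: √11972875908631904722/1821089 ≈ 1900.1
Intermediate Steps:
√(2651440/(-2453142 + 632053) + 3610242) = √(2651440/(-1821089) + 3610242) = √(2651440*(-1/1821089) + 3610242) = √(-2651440/1821089 + 3610242) = √(6574569342098/1821089) = √11972875908631904722/1821089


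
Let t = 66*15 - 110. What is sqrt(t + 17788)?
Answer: 2*sqrt(4667) ≈ 136.63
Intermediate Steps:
t = 880 (t = 990 - 110 = 880)
sqrt(t + 17788) = sqrt(880 + 17788) = sqrt(18668) = 2*sqrt(4667)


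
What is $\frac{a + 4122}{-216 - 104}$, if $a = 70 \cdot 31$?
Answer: $- \frac{1573}{80} \approx -19.663$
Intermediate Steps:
$a = 2170$
$\frac{a + 4122}{-216 - 104} = \frac{2170 + 4122}{-216 - 104} = \frac{6292}{-320} = 6292 \left(- \frac{1}{320}\right) = - \frac{1573}{80}$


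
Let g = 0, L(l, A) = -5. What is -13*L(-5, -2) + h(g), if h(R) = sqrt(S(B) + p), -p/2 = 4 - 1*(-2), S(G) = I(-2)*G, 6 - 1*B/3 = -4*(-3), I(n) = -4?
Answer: 65 + 2*sqrt(15) ≈ 72.746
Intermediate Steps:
B = -18 (B = 18 - (-12)*(-3) = 18 - 3*12 = 18 - 36 = -18)
S(G) = -4*G
p = -12 (p = -2*(4 - 1*(-2)) = -2*(4 + 2) = -2*6 = -12)
h(R) = 2*sqrt(15) (h(R) = sqrt(-4*(-18) - 12) = sqrt(72 - 12) = sqrt(60) = 2*sqrt(15))
-13*L(-5, -2) + h(g) = -13*(-5) + 2*sqrt(15) = 65 + 2*sqrt(15)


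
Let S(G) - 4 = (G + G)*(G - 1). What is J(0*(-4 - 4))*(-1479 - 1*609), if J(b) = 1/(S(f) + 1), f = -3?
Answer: -72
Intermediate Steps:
S(G) = 4 + 2*G*(-1 + G) (S(G) = 4 + (G + G)*(G - 1) = 4 + (2*G)*(-1 + G) = 4 + 2*G*(-1 + G))
J(b) = 1/29 (J(b) = 1/((4 - 2*(-3) + 2*(-3)**2) + 1) = 1/((4 + 6 + 2*9) + 1) = 1/((4 + 6 + 18) + 1) = 1/(28 + 1) = 1/29)
J(0*(-4 - 4))*(-1479 - 1*609) = (-1479 - 1*609)/29 = (-1479 - 609)/29 = (1/29)*(-2088) = -72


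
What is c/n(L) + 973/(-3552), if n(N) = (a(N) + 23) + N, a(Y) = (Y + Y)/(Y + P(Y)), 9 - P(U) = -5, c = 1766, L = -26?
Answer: 4703651/3552 ≈ 1324.2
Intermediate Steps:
P(U) = 14 (P(U) = 9 - 1*(-5) = 9 + 5 = 14)
a(Y) = 2*Y/(14 + Y) (a(Y) = (Y + Y)/(Y + 14) = (2*Y)/(14 + Y) = 2*Y/(14 + Y))
n(N) = 23 + N + 2*N/(14 + N) (n(N) = (2*N/(14 + N) + 23) + N = (23 + 2*N/(14 + N)) + N = 23 + N + 2*N/(14 + N))
c/n(L) + 973/(-3552) = 1766/(((322 + (-26)**2 + 39*(-26))/(14 - 26))) + 973/(-3552) = 1766/(((322 + 676 - 1014)/(-12))) + 973*(-1/3552) = 1766/((-1/12*(-16))) - 973/3552 = 1766/(4/3) - 973/3552 = 1766*(3/4) - 973/3552 = 2649/2 - 973/3552 = 4703651/3552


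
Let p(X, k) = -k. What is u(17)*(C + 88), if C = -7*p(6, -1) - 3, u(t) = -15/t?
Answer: -1170/17 ≈ -68.823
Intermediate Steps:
C = -10 (C = -(-7)*(-1) - 3 = -7*1 - 3 = -7 - 3 = -10)
u(17)*(C + 88) = (-15/17)*(-10 + 88) = -15*1/17*78 = -15/17*78 = -1170/17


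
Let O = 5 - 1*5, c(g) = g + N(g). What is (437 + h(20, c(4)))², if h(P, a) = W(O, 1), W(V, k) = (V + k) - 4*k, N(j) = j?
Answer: 188356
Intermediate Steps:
c(g) = 2*g (c(g) = g + g = 2*g)
O = 0 (O = 5 - 5 = 0)
W(V, k) = V - 3*k
h(P, a) = -3 (h(P, a) = 0 - 3*1 = 0 - 3 = -3)
(437 + h(20, c(4)))² = (437 - 3)² = 434² = 188356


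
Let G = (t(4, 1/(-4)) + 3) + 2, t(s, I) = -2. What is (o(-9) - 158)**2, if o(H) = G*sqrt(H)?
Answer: 24883 - 2844*I ≈ 24883.0 - 2844.0*I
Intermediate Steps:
G = 3 (G = (-2 + 3) + 2 = 1 + 2 = 3)
o(H) = 3*sqrt(H)
(o(-9) - 158)**2 = (3*sqrt(-9) - 158)**2 = (3*(3*I) - 158)**2 = (9*I - 158)**2 = (-158 + 9*I)**2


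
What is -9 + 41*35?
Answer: 1426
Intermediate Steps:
-9 + 41*35 = -9 + 1435 = 1426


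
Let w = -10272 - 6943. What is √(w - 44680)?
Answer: I*√61895 ≈ 248.79*I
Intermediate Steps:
w = -17215
√(w - 44680) = √(-17215 - 44680) = √(-61895) = I*√61895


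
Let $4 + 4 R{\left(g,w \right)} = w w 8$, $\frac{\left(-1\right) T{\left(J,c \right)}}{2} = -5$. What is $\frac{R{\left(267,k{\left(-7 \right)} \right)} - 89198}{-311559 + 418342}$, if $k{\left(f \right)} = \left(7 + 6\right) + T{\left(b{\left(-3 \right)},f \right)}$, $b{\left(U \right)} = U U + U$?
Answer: $- \frac{88141}{106783} \approx -0.82542$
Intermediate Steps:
$b{\left(U \right)} = U + U^{2}$ ($b{\left(U \right)} = U^{2} + U = U + U^{2}$)
$T{\left(J,c \right)} = 10$ ($T{\left(J,c \right)} = \left(-2\right) \left(-5\right) = 10$)
$k{\left(f \right)} = 23$ ($k{\left(f \right)} = \left(7 + 6\right) + 10 = 13 + 10 = 23$)
$R{\left(g,w \right)} = -1 + 2 w^{2}$ ($R{\left(g,w \right)} = -1 + \frac{w w 8}{4} = -1 + \frac{w^{2} \cdot 8}{4} = -1 + \frac{8 w^{2}}{4} = -1 + 2 w^{2}$)
$\frac{R{\left(267,k{\left(-7 \right)} \right)} - 89198}{-311559 + 418342} = \frac{\left(-1 + 2 \cdot 23^{2}\right) - 89198}{-311559 + 418342} = \frac{\left(-1 + 2 \cdot 529\right) - 89198}{106783} = \left(\left(-1 + 1058\right) - 89198\right) \frac{1}{106783} = \left(1057 - 89198\right) \frac{1}{106783} = \left(-88141\right) \frac{1}{106783} = - \frac{88141}{106783}$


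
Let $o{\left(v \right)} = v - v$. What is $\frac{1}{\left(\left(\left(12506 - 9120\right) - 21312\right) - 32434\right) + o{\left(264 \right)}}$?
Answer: $- \frac{1}{50360} \approx -1.9857 \cdot 10^{-5}$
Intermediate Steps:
$o{\left(v \right)} = 0$
$\frac{1}{\left(\left(\left(12506 - 9120\right) - 21312\right) - 32434\right) + o{\left(264 \right)}} = \frac{1}{\left(\left(\left(12506 - 9120\right) - 21312\right) - 32434\right) + 0} = \frac{1}{\left(\left(3386 - 21312\right) - 32434\right) + 0} = \frac{1}{\left(-17926 - 32434\right) + 0} = \frac{1}{-50360 + 0} = \frac{1}{-50360} = - \frac{1}{50360}$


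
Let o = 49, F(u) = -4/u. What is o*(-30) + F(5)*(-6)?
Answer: -7326/5 ≈ -1465.2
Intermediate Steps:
o*(-30) + F(5)*(-6) = 49*(-30) - 4/5*(-6) = -1470 - 4*1/5*(-6) = -1470 - 4/5*(-6) = -1470 + 24/5 = -7326/5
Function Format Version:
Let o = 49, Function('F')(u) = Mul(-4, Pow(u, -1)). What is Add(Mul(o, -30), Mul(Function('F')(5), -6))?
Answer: Rational(-7326, 5) ≈ -1465.2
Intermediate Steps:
Add(Mul(o, -30), Mul(Function('F')(5), -6)) = Add(Mul(49, -30), Mul(Mul(-4, Pow(5, -1)), -6)) = Add(-1470, Mul(Mul(-4, Rational(1, 5)), -6)) = Add(-1470, Mul(Rational(-4, 5), -6)) = Add(-1470, Rational(24, 5)) = Rational(-7326, 5)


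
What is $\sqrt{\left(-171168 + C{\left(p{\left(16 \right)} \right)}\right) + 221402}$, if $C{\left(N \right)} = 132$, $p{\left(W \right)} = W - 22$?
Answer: $\sqrt{50366} \approx 224.42$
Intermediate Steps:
$p{\left(W \right)} = -22 + W$
$\sqrt{\left(-171168 + C{\left(p{\left(16 \right)} \right)}\right) + 221402} = \sqrt{\left(-171168 + 132\right) + 221402} = \sqrt{-171036 + 221402} = \sqrt{50366}$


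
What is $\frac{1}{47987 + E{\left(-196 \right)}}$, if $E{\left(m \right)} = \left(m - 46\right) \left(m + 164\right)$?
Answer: $\frac{1}{55731} \approx 1.7943 \cdot 10^{-5}$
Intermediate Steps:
$E{\left(m \right)} = \left(-46 + m\right) \left(164 + m\right)$
$\frac{1}{47987 + E{\left(-196 \right)}} = \frac{1}{47987 + \left(-7544 + \left(-196\right)^{2} + 118 \left(-196\right)\right)} = \frac{1}{47987 - -7744} = \frac{1}{47987 + 7744} = \frac{1}{55731}$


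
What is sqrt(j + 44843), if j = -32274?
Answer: sqrt(12569) ≈ 112.11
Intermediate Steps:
sqrt(j + 44843) = sqrt(-32274 + 44843) = sqrt(12569)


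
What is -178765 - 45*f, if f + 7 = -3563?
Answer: -18115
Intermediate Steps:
f = -3570 (f = -7 - 3563 = -3570)
-178765 - 45*f = -178765 - 45*(-3570) = -178765 + 160650 = -18115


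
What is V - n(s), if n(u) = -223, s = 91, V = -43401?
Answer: -43178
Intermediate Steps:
V - n(s) = -43401 - 1*(-223) = -43401 + 223 = -43178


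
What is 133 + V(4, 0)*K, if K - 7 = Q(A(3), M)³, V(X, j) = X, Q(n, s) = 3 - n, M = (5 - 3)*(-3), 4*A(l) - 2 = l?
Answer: 2919/16 ≈ 182.44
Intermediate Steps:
A(l) = ½ + l/4
M = -6 (M = 2*(-3) = -6)
K = 791/64 (K = 7 + (3 - (½ + (¼)*3))³ = 7 + (3 - (½ + ¾))³ = 7 + (3 - 1*5/4)³ = 7 + (3 - 5/4)³ = 7 + (7/4)³ = 7 + 343/64 = 791/64 ≈ 12.359)
133 + V(4, 0)*K = 133 + 4*(791/64) = 133 + 791/16 = 2919/16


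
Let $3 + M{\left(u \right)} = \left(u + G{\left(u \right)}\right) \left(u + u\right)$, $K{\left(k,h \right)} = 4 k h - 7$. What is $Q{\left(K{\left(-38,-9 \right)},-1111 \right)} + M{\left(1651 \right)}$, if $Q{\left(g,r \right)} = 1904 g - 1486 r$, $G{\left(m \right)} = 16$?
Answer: $9746721$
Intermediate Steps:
$K{\left(k,h \right)} = -7 + 4 h k$ ($K{\left(k,h \right)} = 4 h k - 7 = -7 + 4 h k$)
$M{\left(u \right)} = -3 + 2 u \left(16 + u\right)$ ($M{\left(u \right)} = -3 + \left(u + 16\right) \left(u + u\right) = -3 + \left(16 + u\right) 2 u = -3 + 2 u \left(16 + u\right)$)
$Q{\left(g,r \right)} = - 1486 r + 1904 g$
$Q{\left(K{\left(-38,-9 \right)},-1111 \right)} + M{\left(1651 \right)} = \left(\left(-1486\right) \left(-1111\right) + 1904 \left(-7 + 4 \left(-9\right) \left(-38\right)\right)\right) + \left(-3 + 2 \cdot 1651^{2} + 32 \cdot 1651\right) = \left(1650946 + 1904 \left(-7 + 1368\right)\right) + \left(-3 + 2 \cdot 2725801 + 52832\right) = \left(1650946 + 1904 \cdot 1361\right) + \left(-3 + 5451602 + 52832\right) = \left(1650946 + 2591344\right) + 5504431 = 4242290 + 5504431 = 9746721$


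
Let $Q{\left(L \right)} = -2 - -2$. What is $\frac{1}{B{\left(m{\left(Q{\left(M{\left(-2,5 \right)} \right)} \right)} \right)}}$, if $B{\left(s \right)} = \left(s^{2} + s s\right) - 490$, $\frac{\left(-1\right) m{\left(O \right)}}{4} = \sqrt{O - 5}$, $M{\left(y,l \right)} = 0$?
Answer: $- \frac{1}{650} \approx -0.0015385$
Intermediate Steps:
$Q{\left(L \right)} = 0$ ($Q{\left(L \right)} = -2 + 2 = 0$)
$m{\left(O \right)} = - 4 \sqrt{-5 + O}$ ($m{\left(O \right)} = - 4 \sqrt{O - 5} = - 4 \sqrt{-5 + O}$)
$B{\left(s \right)} = -490 + 2 s^{2}$ ($B{\left(s \right)} = \left(s^{2} + s^{2}\right) - 490 = 2 s^{2} - 490 = -490 + 2 s^{2}$)
$\frac{1}{B{\left(m{\left(Q{\left(M{\left(-2,5 \right)} \right)} \right)} \right)}} = \frac{1}{-490 + 2 \left(- 4 \sqrt{-5 + 0}\right)^{2}} = \frac{1}{-490 + 2 \left(- 4 \sqrt{-5}\right)^{2}} = \frac{1}{-490 + 2 \left(- 4 i \sqrt{5}\right)^{2}} = \frac{1}{-490 + 2 \left(-80\right)} = \frac{1}{-490 - 160} = \frac{1}{-650} = - \frac{1}{650}$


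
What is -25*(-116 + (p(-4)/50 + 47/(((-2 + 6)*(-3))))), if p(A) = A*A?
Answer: 35879/12 ≈ 2989.9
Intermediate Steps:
p(A) = A²
-25*(-116 + (p(-4)/50 + 47/(((-2 + 6)*(-3))))) = -25*(-116 + ((-4)²/50 + 47/(((-2 + 6)*(-3))))) = -25*(-116 + (16*(1/50) + 47/((4*(-3))))) = -25*(-116 + (8/25 + 47/(-12))) = -25*(-116 + (8/25 + 47*(-1/12))) = -25*(-116 + (8/25 - 47/12)) = -25*(-116 - 1079/300) = -25*(-35879/300) = 35879/12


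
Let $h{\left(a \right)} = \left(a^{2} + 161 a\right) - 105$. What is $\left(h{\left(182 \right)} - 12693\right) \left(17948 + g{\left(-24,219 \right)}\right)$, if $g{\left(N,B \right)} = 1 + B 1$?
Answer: $901641504$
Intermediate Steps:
$g{\left(N,B \right)} = 1 + B$
$h{\left(a \right)} = -105 + a^{2} + 161 a$
$\left(h{\left(182 \right)} - 12693\right) \left(17948 + g{\left(-24,219 \right)}\right) = \left(\left(-105 + 182^{2} + 161 \cdot 182\right) - 12693\right) \left(17948 + \left(1 + 219\right)\right) = \left(\left(-105 + 33124 + 29302\right) - 12693\right) \left(17948 + 220\right) = \left(62321 - 12693\right) 18168 = 49628 \cdot 18168 = 901641504$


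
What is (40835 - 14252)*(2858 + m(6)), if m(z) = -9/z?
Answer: 151868679/2 ≈ 7.5934e+7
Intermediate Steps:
(40835 - 14252)*(2858 + m(6)) = (40835 - 14252)*(2858 - 9/6) = 26583*(2858 - 9*⅙) = 26583*(2858 - 3/2) = 26583*(5713/2) = 151868679/2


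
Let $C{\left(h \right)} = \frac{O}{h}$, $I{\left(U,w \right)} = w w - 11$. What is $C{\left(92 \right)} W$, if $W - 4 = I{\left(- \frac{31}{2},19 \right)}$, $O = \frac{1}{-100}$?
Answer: $- \frac{177}{4600} \approx -0.038478$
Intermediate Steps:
$I{\left(U,w \right)} = -11 + w^{2}$ ($I{\left(U,w \right)} = w^{2} - 11 = -11 + w^{2}$)
$O = - \frac{1}{100} \approx -0.01$
$C{\left(h \right)} = - \frac{1}{100 h}$
$W = 354$ ($W = 4 - \left(11 - 19^{2}\right) = 4 + \left(-11 + 361\right) = 4 + 350 = 354$)
$C{\left(92 \right)} W = - \frac{1}{100 \cdot 92} \cdot 354 = \left(- \frac{1}{100}\right) \frac{1}{92} \cdot 354 = \left(- \frac{1}{9200}\right) 354 = - \frac{177}{4600}$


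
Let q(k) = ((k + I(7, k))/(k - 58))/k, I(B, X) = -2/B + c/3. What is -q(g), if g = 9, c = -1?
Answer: 176/9261 ≈ 0.019004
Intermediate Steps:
I(B, X) = -1/3 - 2/B (I(B, X) = -2/B - 1/3 = -1/3 - 2/B)
q(k) = (-13/21 + k)/(k*(-58 + k)) (q(k) = ((k + (1/3)*(-6 - 1*7)/7)/(k - 58))/k = ((k + (1/3)*(1/7)*(-6 - 7))/(-58 + k))/k = ((k + (1/3)*(1/7)*(-13))/(-58 + k))/k = ((k - 13/21)/(-58 + k))/k = ((-13/21 + k)/(-58 + k))/k = (-13/21 + k)/(k*(-58 + k)))
-q(g) = -(-13/21 + 9)/(9*(-58 + 9)) = -176/(9*(-49)*21) = -(-1)*176/(9*49*21) = -1*(-176/9261) = 176/9261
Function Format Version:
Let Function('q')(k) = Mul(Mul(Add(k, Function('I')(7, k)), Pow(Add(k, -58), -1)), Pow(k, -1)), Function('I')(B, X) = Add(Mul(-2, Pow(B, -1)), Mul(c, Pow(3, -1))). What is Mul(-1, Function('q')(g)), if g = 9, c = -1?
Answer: Rational(176, 9261) ≈ 0.019004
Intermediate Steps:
Function('I')(B, X) = Add(Rational(-1, 3), Mul(-2, Pow(B, -1))) (Function('I')(B, X) = Add(Mul(-2, Pow(B, -1)), Mul(-1, Pow(3, -1))) = Add(Mul(-2, Pow(B, -1)), Mul(-1, Rational(1, 3))) = Add(Mul(-2, Pow(B, -1)), Rational(-1, 3)) = Add(Rational(-1, 3), Mul(-2, Pow(B, -1))))
Function('q')(k) = Mul(Pow(k, -1), Pow(Add(-58, k), -1), Add(Rational(-13, 21), k)) (Function('q')(k) = Mul(Mul(Add(k, Mul(Rational(1, 3), Pow(7, -1), Add(-6, Mul(-1, 7)))), Pow(Add(k, -58), -1)), Pow(k, -1)) = Mul(Mul(Add(k, Mul(Rational(1, 3), Rational(1, 7), Add(-6, -7))), Pow(Add(-58, k), -1)), Pow(k, -1)) = Mul(Mul(Add(k, Mul(Rational(1, 3), Rational(1, 7), -13)), Pow(Add(-58, k), -1)), Pow(k, -1)) = Mul(Mul(Add(k, Rational(-13, 21)), Pow(Add(-58, k), -1)), Pow(k, -1)) = Mul(Mul(Add(Rational(-13, 21), k), Pow(Add(-58, k), -1)), Pow(k, -1)) = Mul(Mul(Pow(Add(-58, k), -1), Add(Rational(-13, 21), k)), Pow(k, -1)) = Mul(Pow(k, -1), Pow(Add(-58, k), -1), Add(Rational(-13, 21), k)))
Mul(-1, Function('q')(g)) = Mul(-1, Mul(Pow(9, -1), Pow(Add(-58, 9), -1), Add(Rational(-13, 21), 9))) = Mul(-1, Mul(Rational(1, 9), Pow(-49, -1), Rational(176, 21))) = Mul(-1, Mul(Rational(1, 9), Rational(-1, 49), Rational(176, 21))) = Mul(-1, Rational(-176, 9261)) = Rational(176, 9261)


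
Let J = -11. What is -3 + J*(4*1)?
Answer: -47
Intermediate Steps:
-3 + J*(4*1) = -3 - 44 = -47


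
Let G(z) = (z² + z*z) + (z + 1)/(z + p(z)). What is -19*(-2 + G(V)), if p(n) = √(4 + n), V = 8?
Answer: -31464/13 + 171*√3/26 ≈ -2408.9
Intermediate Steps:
G(z) = 2*z² + (1 + z)/(z + √(4 + z)) (G(z) = (z² + z*z) + (z + 1)/(z + √(4 + z)) = (z² + z²) + (1 + z)/(z + √(4 + z)) = 2*z² + (1 + z)/(z + √(4 + z)))
-19*(-2 + G(V)) = -19*(-2 + (1 + 8 + 2*8³ + 2*8²*√(4 + 8))/(8 + √(4 + 8))) = -19*(-2 + (1 + 8 + 2*512 + 2*64*√12)/(8 + √12)) = -19*(-2 + (1 + 8 + 1024 + 2*64*(2*√3))/(8 + 2*√3)) = -19*(-2 + (1 + 8 + 1024 + 256*√3)/(8 + 2*√3)) = -19*(-2 + (1033 + 256*√3)/(8 + 2*√3)) = 38 - 19*(1033 + 256*√3)/(8 + 2*√3)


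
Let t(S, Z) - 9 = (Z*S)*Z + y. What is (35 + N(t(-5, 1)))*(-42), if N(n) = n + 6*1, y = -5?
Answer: -1680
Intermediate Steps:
t(S, Z) = 4 + S*Z**2 (t(S, Z) = 9 + ((Z*S)*Z - 5) = 9 + ((S*Z)*Z - 5) = 9 + (S*Z**2 - 5) = 9 + (-5 + S*Z**2) = 4 + S*Z**2)
N(n) = 6 + n (N(n) = n + 6 = 6 + n)
(35 + N(t(-5, 1)))*(-42) = (35 + (6 + (4 - 5*1**2)))*(-42) = (35 + (6 + (4 - 5*1)))*(-42) = (35 + (6 + (4 - 5)))*(-42) = (35 + (6 - 1))*(-42) = (35 + 5)*(-42) = 40*(-42) = -1680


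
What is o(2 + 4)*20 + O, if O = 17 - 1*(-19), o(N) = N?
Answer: 156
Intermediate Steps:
O = 36 (O = 17 + 19 = 36)
o(2 + 4)*20 + O = (2 + 4)*20 + 36 = 6*20 + 36 = 120 + 36 = 156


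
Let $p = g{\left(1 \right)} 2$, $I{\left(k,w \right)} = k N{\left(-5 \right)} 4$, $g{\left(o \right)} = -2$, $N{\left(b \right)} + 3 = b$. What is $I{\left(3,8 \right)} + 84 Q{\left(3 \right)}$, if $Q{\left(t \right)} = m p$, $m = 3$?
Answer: $-1104$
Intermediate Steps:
$N{\left(b \right)} = -3 + b$
$I{\left(k,w \right)} = - 32 k$ ($I{\left(k,w \right)} = k \left(-3 - 5\right) 4 = k \left(-8\right) 4 = - 8 k 4 = - 32 k$)
$p = -4$ ($p = \left(-2\right) 2 = -4$)
$Q{\left(t \right)} = -12$ ($Q{\left(t \right)} = 3 \left(-4\right) = -12$)
$I{\left(3,8 \right)} + 84 Q{\left(3 \right)} = \left(-32\right) 3 + 84 \left(-12\right) = -96 - 1008 = -1104$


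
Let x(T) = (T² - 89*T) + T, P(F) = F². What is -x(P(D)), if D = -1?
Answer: 87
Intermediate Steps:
x(T) = T² - 88*T
-x(P(D)) = -(-1)²*(-88 + (-1)²) = -(-88 + 1) = -(-87) = -1*(-87) = 87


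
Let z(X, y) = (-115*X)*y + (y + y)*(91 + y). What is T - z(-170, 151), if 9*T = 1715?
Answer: -27224491/9 ≈ -3.0249e+6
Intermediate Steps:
T = 1715/9 (T = (⅑)*1715 = 1715/9 ≈ 190.56)
z(X, y) = -115*X*y + 2*y*(91 + y) (z(X, y) = -115*X*y + (2*y)*(91 + y) = -115*X*y + 2*y*(91 + y))
T - z(-170, 151) = 1715/9 - 151*(182 - 115*(-170) + 2*151) = 1715/9 - 151*(182 + 19550 + 302) = 1715/9 - 151*20034 = 1715/9 - 1*3025134 = 1715/9 - 3025134 = -27224491/9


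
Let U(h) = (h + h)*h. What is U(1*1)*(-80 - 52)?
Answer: -264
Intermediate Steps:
U(h) = 2*h² (U(h) = (2*h)*h = 2*h²)
U(1*1)*(-80 - 52) = (2*(1*1)²)*(-80 - 52) = (2*1²)*(-132) = (2*1)*(-132) = 2*(-132) = -264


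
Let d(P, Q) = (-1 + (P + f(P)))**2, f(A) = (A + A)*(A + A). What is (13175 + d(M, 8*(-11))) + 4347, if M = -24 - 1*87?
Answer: 2417903106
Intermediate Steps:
M = -111 (M = -24 - 87 = -111)
f(A) = 4*A**2 (f(A) = (2*A)*(2*A) = 4*A**2)
d(P, Q) = (-1 + P + 4*P**2)**2 (d(P, Q) = (-1 + (P + 4*P**2))**2 = (-1 + P + 4*P**2)**2)
(13175 + d(M, 8*(-11))) + 4347 = (13175 + (-1 - 111 + 4*(-111)**2)**2) + 4347 = (13175 + (-1 - 111 + 4*12321)**2) + 4347 = (13175 + (-1 - 111 + 49284)**2) + 4347 = (13175 + 49172**2) + 4347 = (13175 + 2417885584) + 4347 = 2417898759 + 4347 = 2417903106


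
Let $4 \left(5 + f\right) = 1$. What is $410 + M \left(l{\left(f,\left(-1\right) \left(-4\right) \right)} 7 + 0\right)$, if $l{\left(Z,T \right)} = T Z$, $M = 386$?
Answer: $-50928$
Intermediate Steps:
$f = - \frac{19}{4}$ ($f = -5 + \frac{1}{4} \cdot 1 = -5 + \frac{1}{4} = - \frac{19}{4} \approx -4.75$)
$410 + M \left(l{\left(f,\left(-1\right) \left(-4\right) \right)} 7 + 0\right) = 410 + 386 \left(\left(-1\right) \left(-4\right) \left(- \frac{19}{4}\right) 7 + 0\right) = 410 + 386 \left(4 \left(- \frac{19}{4}\right) 7 + 0\right) = 410 + 386 \left(\left(-19\right) 7 + 0\right) = 410 + 386 \left(-133 + 0\right) = 410 + 386 \left(-133\right) = 410 - 51338 = -50928$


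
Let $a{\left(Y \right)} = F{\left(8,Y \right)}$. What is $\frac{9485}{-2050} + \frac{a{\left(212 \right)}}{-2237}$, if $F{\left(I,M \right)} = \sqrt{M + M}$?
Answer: $- \frac{1897}{410} - \frac{2 \sqrt{106}}{2237} \approx -4.636$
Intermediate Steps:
$F{\left(I,M \right)} = \sqrt{2} \sqrt{M}$ ($F{\left(I,M \right)} = \sqrt{2 M} = \sqrt{2} \sqrt{M}$)
$a{\left(Y \right)} = \sqrt{2} \sqrt{Y}$
$\frac{9485}{-2050} + \frac{a{\left(212 \right)}}{-2237} = \frac{9485}{-2050} + \frac{\sqrt{2} \sqrt{212}}{-2237} = 9485 \left(- \frac{1}{2050}\right) + \sqrt{2} \cdot 2 \sqrt{53} \left(- \frac{1}{2237}\right) = - \frac{1897}{410} + 2 \sqrt{106} \left(- \frac{1}{2237}\right) = - \frac{1897}{410} - \frac{2 \sqrt{106}}{2237}$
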